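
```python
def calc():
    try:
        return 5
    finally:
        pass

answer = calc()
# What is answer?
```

Step-by-step execution trace:
1. `calc()` enters try: `return 5` sets pending return value 5.
2. Before returning, `finally: pass` runs (no effect).
3. calc() returns 5 → answer = 5.
Result: 5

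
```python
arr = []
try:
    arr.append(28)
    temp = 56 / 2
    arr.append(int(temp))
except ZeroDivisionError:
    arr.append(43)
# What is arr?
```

Step-by-step execution trace:
1. try: `arr.append(28)` → arr = [28].
2. `temp = 56 / 2` → temp = 28.0. No exception raised.
3. `arr.append(int(temp))` → arr = [28, 28].
4. `except ZeroDivisionError` is skipped (no exception was raised).
Result: [28, 28]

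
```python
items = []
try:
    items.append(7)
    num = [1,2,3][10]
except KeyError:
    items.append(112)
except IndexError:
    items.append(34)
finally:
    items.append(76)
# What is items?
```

Step-by-step execution trace:
1. try: `items.append(7)` → items = [7].
2. `num = [1,2,3][10]` raises IndexError.
3. `except KeyError` does not match IndexError; skipped.
4. `except IndexError` matches → `items.append(34)` → items = [7, 34].
5. finally always runs: `items.append(76)` → items = [7, 34, 76].
Result: [7, 34, 76]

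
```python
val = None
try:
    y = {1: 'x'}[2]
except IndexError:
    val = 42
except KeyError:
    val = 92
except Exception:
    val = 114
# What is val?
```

Step-by-step execution trace:
1. `y = {1: 'x'}[2]` raises KeyError.
2. `except IndexError` does not match KeyError; skipped.
3. `except KeyError` matches → val = 92.
4. Remaining except clauses are skipped.
Result: 92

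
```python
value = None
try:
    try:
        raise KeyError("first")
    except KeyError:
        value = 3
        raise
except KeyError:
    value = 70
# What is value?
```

Step-by-step execution trace:
1. Inner try: `raise KeyError("first")` raises KeyError.
2. Inner `except KeyError` matches → value = 3.
3. bare `raise` re-raises the same KeyError.
4. Outer `except KeyError` matches → value = 70.
Result: 70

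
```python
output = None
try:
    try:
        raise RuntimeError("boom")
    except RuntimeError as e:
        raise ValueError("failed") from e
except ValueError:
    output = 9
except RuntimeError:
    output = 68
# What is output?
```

Step-by-step execution trace:
1. Inner try raises RuntimeError; inner `except RuntimeError as e` catches it.
2. `raise ValueError(...) from e` raises ValueError (RuntimeError is attached as __cause__, but only ValueError is active).
3. Outer `except ValueError` matches → output = 9.
4. `except RuntimeError` is not reached.
Result: 9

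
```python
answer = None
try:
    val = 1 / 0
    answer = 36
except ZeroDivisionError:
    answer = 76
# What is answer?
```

Step-by-step execution trace:
1. `val = 1 / 0` raises ZeroDivisionError.
2. `answer = 36` is not reached.
3. `except ZeroDivisionError` matches → answer = 76.
Result: 76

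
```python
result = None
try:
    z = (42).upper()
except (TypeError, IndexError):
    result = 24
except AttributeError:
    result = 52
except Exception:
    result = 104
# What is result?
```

Step-by-step execution trace:
1. `z = (42).upper()` raises AttributeError.
2. `except (TypeError, IndexError)` does not match AttributeError; skipped.
3. `except AttributeError` matches (exact type match) → result = 52.
4. `except Exception` is not reached.
Result: 52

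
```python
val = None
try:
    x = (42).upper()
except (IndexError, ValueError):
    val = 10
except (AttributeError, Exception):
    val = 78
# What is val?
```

Step-by-step execution trace:
1. `x = (42).upper()` raises AttributeError.
2. `except (IndexError, ValueError)` does not match AttributeError; skipped.
3. `except (AttributeError, Exception)` matches (AttributeError is in the tuple) → val = 78.
Result: 78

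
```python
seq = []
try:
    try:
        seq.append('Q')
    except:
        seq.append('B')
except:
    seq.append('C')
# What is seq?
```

Step-by-step execution trace:
1. Inner try: `seq.append('Q')` → seq = ['Q']. No exception raised.
2. Inner `except` is skipped.
3. Inner try completes normally; outer `except` is skipped.
Result: ['Q']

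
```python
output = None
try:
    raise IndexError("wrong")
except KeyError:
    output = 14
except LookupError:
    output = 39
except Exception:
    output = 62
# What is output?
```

Step-by-step execution trace:
1. `raise IndexError(...)` raises IndexError.
2. `except KeyError` does not match (IndexError is not a subclass of KeyError); skipped.
3. `except LookupError` matches (IndexError is a subclass of LookupError) → output = 39.
4. `except Exception` is not reached.
Result: 39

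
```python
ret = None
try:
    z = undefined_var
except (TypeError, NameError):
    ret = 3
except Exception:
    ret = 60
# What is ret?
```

Step-by-step execution trace:
1. `z = undefined_var` raises NameError.
2. `except (TypeError, NameError)` matches (NameError is in the tuple) → ret = 3.
3. `except Exception` is not reached.
Result: 3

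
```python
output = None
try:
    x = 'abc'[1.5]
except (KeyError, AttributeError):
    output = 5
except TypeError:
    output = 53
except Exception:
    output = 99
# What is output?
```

Step-by-step execution trace:
1. `x = 'abc'[1.5]` raises TypeError.
2. `except (KeyError, AttributeError)` does not match TypeError; skipped.
3. `except TypeError` matches (exact type match) → output = 53.
4. `except Exception` is not reached.
Result: 53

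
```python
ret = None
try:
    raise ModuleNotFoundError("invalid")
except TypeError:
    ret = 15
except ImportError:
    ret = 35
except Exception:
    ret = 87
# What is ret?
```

Step-by-step execution trace:
1. `raise ModuleNotFoundError(...)` raises ModuleNotFoundError.
2. `except TypeError` does not match (ModuleNotFoundError is not a subclass of TypeError); skipped.
3. `except ImportError` matches (ModuleNotFoundError is a subclass of ImportError) → ret = 35.
4. `except Exception` is not reached.
Result: 35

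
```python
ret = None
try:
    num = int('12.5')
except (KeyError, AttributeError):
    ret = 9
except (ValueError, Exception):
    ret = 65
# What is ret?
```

Step-by-step execution trace:
1. `num = int('12.5')` raises ValueError.
2. `except (KeyError, AttributeError)` does not match ValueError; skipped.
3. `except (ValueError, Exception)` matches (ValueError is in the tuple) → ret = 65.
Result: 65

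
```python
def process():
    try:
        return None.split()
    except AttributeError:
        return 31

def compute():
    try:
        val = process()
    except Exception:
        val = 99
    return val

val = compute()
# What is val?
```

Step-by-step execution trace:
1. `compute()` calls `process()`.
2. In process: `None.split()` raises AttributeError; `except AttributeError` catches it → returns 31.
3. In compute: `val = process()` → val = 31. No exception reaches compute.
4. `except Exception` is skipped; compute returns 31.
5. val = 31.
Result: 31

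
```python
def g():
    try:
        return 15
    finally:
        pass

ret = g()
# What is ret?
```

Step-by-step execution trace:
1. `g()` enters try: `return 15` sets pending return value 15.
2. Before returning, `finally: pass` runs (no effect).
3. g() returns 15 → ret = 15.
Result: 15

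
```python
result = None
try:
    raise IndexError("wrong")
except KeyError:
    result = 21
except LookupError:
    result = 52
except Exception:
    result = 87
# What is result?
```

Step-by-step execution trace:
1. `raise IndexError(...)` raises IndexError.
2. `except KeyError` does not match (IndexError is not a subclass of KeyError); skipped.
3. `except LookupError` matches (IndexError is a subclass of LookupError) → result = 52.
4. `except Exception` is not reached.
Result: 52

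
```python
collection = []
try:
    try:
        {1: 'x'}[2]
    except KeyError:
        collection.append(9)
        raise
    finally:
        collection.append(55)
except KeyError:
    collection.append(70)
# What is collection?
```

Step-by-step execution trace:
1. Inner try: `{1: 'x'}[2]` raises KeyError.
2. Inner `except KeyError` matches → `collection.append(9)` → collection = [9].
3. bare `raise` re-raises KeyError.
4. Inner `finally` runs during unwinding: `collection.append(55)` → collection = [9, 55].
5. Outer `except KeyError` matches → `collection.append(70)` → collection = [9, 55, 70].
Result: [9, 55, 70]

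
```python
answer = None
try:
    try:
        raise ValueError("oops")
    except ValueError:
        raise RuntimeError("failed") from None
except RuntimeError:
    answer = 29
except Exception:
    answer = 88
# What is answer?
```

Step-by-step execution trace:
1. Inner try raises ValueError; inner `except ValueError` catches it.
2. `raise RuntimeError(...) from None` raises RuntimeError (from None suppresses __context__, but the active exception is still RuntimeError).
3. Outer `except RuntimeError` matches → answer = 29.
4. `except Exception` is not reached.
Result: 29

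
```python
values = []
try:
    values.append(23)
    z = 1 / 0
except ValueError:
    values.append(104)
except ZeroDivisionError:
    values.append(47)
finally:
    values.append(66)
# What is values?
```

Step-by-step execution trace:
1. try: `values.append(23)` → values = [23].
2. `z = 1 / 0` raises ZeroDivisionError.
3. `except ValueError` does not match ZeroDivisionError; skipped.
4. `except ZeroDivisionError` matches → `values.append(47)` → values = [23, 47].
5. finally always runs: `values.append(66)` → values = [23, 47, 66].
Result: [23, 47, 66]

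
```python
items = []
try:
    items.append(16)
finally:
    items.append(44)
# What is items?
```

Step-by-step execution trace:
1. try: `items.append(16)` → items = [16].
2. The try body completes without raising.
3. finally always runs: `items.append(44)` → items = [16, 44].
Result: [16, 44]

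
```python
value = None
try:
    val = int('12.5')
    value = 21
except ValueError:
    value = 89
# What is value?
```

Step-by-step execution trace:
1. `val = int('12.5')` raises ValueError.
2. `value = 21` is not reached.
3. `except ValueError` matches → value = 89.
Result: 89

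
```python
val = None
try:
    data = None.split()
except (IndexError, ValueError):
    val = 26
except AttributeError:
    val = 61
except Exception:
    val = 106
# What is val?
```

Step-by-step execution trace:
1. `data = None.split()` raises AttributeError.
2. `except (IndexError, ValueError)` does not match AttributeError; skipped.
3. `except AttributeError` matches (exact type match) → val = 61.
4. `except Exception` is not reached.
Result: 61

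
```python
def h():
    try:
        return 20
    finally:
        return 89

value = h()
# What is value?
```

Step-by-step execution trace:
1. `h()` enters try: `return 20` sets pending return value 20.
2. Before returning, `finally: return 89` runs and overrides the pending return.
3. h() returns 89 → value = 89.
Result: 89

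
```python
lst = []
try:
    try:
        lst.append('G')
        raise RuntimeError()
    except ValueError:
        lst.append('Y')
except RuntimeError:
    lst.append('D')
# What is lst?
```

Step-by-step execution trace:
1. Inner try: `lst.append('G')` → lst = ['G'].
2. `raise RuntimeError()` raises RuntimeError.
3. Inner `except ValueError` does not match RuntimeError; exception propagates to outer try.
4. Outer `except RuntimeError` matches → `lst.append('D')` → lst = ['G', 'D'].
Result: ['G', 'D']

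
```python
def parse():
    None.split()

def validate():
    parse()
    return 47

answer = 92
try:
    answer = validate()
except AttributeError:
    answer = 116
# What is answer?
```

Step-by-step execution trace:
1. answer starts at 92.
2. try: `validate()` calls `parse()`.
3. `parse()` evaluates `None.split()`, which raises AttributeError; it propagates through validate (uncaught).
4. `return 47` in validate is not reached; the assignment to answer does not complete.
5. `except AttributeError` matches → answer = 116.
Result: 116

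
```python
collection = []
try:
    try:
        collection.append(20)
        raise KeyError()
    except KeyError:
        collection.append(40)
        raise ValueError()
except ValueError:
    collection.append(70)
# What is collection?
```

Step-by-step execution trace:
1. Inner try: `collection.append(20)` → collection = [20].
2. `raise KeyError()` raises KeyError.
3. Inner `except KeyError` matches → `collection.append(40)` → collection = [20, 40].
4. `raise ValueError()` raises ValueError; propagates to outer try.
5. Outer `except ValueError` matches → `collection.append(70)` → collection = [20, 40, 70].
Result: [20, 40, 70]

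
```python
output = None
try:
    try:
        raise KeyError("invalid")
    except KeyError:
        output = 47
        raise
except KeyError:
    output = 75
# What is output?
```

Step-by-step execution trace:
1. Inner try: `raise KeyError("invalid")` raises KeyError.
2. Inner `except KeyError` matches → output = 47.
3. bare `raise` re-raises the same KeyError.
4. Outer `except KeyError` matches → output = 75.
Result: 75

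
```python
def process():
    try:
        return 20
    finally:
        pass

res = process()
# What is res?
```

Step-by-step execution trace:
1. `process()` enters try: `return 20` sets pending return value 20.
2. Before returning, `finally: pass` runs (no effect).
3. process() returns 20 → res = 20.
Result: 20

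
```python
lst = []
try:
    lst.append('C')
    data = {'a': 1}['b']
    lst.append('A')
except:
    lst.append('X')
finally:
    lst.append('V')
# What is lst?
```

Step-by-step execution trace:
1. try: `lst.append('C')` → lst = ['C'].
2. `data = {'a': 1}['b']` raises KeyError; `lst.append('A')` is not reached.
3. bare `except` matches → `lst.append('X')` → lst = ['C', 'X'].
4. finally always runs: `lst.append('V')` → lst = ['C', 'X', 'V'].
Result: ['C', 'X', 'V']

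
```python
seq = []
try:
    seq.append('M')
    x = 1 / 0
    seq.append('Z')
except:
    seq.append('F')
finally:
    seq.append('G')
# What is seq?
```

Step-by-step execution trace:
1. try: `seq.append('M')` → seq = ['M'].
2. `x = 1 / 0` raises ZeroDivisionError; `seq.append('Z')` is not reached.
3. bare `except` matches → `seq.append('F')` → seq = ['M', 'F'].
4. finally always runs: `seq.append('G')` → seq = ['M', 'F', 'G'].
Result: ['M', 'F', 'G']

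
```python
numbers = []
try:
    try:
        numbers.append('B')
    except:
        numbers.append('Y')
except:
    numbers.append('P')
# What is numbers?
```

Step-by-step execution trace:
1. Inner try: `numbers.append('B')` → numbers = ['B']. No exception raised.
2. Inner `except` is skipped.
3. Inner try completes normally; outer `except` is skipped.
Result: ['B']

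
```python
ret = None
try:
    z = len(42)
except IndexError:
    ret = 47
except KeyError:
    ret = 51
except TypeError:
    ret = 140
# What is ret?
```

Step-by-step execution trace:
1. `z = len(42)` raises TypeError.
2. `except IndexError` does not match TypeError; skipped.
3. `except KeyError` does not match TypeError; skipped.
4. `except TypeError` matches → ret = 140.
Result: 140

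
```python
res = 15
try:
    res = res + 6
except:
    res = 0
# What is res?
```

Step-by-step execution trace:
1. res starts at 15.
2. try: `res = res + 6` → res = 21. No exception raised.
3. `except` is skipped.
Result: 21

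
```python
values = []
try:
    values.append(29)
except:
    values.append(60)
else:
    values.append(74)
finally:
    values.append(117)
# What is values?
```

Step-by-step execution trace:
1. try: `values.append(29)` → values = [29]. No exception raised.
2. `except` is skipped.
3. `else` runs: `values.append(74)` → values = [29, 74].
4. `finally` always runs: `values.append(117)` → values = [29, 74, 117].
Result: [29, 74, 117]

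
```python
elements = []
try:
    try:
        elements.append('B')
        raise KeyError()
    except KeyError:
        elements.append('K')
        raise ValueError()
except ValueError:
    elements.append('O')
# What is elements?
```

Step-by-step execution trace:
1. Inner try: `elements.append('B')` → elements = ['B'].
2. `raise KeyError()` raises KeyError.
3. Inner `except KeyError` matches → `elements.append('K')` → elements = ['B', 'K'].
4. `raise ValueError()` raises ValueError; propagates to outer try.
5. Outer `except ValueError` matches → `elements.append('O')` → elements = ['B', 'K', 'O'].
Result: ['B', 'K', 'O']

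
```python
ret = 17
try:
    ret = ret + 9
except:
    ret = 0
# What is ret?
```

Step-by-step execution trace:
1. ret starts at 17.
2. try: `ret = ret + 9` → ret = 26. No exception raised.
3. `except` is skipped.
Result: 26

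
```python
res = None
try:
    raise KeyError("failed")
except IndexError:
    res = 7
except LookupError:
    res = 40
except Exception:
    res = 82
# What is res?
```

Step-by-step execution trace:
1. `raise KeyError(...)` raises KeyError.
2. `except IndexError` does not match (KeyError is not a subclass of IndexError); skipped.
3. `except LookupError` matches (KeyError is a subclass of LookupError) → res = 40.
4. `except Exception` is not reached.
Result: 40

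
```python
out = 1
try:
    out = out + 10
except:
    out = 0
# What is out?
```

Step-by-step execution trace:
1. out starts at 1.
2. try: `out = out + 10` → out = 11. No exception raised.
3. `except` is skipped.
Result: 11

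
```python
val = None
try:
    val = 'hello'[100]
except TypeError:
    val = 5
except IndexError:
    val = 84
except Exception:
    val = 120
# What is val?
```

Step-by-step execution trace:
1. `val = 'hello'[100]` raises IndexError.
2. `except TypeError` does not match IndexError; skipped.
3. `except IndexError` matches → val = 84.
4. Remaining except clauses are skipped.
Result: 84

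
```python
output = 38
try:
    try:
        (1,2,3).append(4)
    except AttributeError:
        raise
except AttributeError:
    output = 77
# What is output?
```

Step-by-step execution trace:
1. Inner try: `(1,2,3).append(4)` raises AttributeError.
2. Inner `except AttributeError` matches; bare `raise` re-raises the same AttributeError.
3. Outer `except AttributeError` matches → output = 77.
Result: 77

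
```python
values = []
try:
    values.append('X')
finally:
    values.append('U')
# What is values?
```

Step-by-step execution trace:
1. try: `values.append('X')` → values = ['X'].
2. The try body completes without raising.
3. finally always runs: `values.append('U')` → values = ['X', 'U'].
Result: ['X', 'U']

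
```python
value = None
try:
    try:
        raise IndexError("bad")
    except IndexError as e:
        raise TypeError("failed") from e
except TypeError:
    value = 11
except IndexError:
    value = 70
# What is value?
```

Step-by-step execution trace:
1. Inner try raises IndexError; inner `except IndexError as e` catches it.
2. `raise TypeError(...) from e` raises TypeError (IndexError is attached as __cause__, but only TypeError is active).
3. Outer `except TypeError` matches → value = 11.
4. `except IndexError` is not reached.
Result: 11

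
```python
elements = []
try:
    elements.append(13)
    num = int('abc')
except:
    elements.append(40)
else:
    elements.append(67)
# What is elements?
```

Step-by-step execution trace:
1. try: `elements.append(13)` → elements = [13].
2. `num = int('abc')` raises ValueError.
3. bare `except` matches → `elements.append(40)` → elements = [13, 40].
4. `else` is skipped (an exception was raised).
Result: [13, 40]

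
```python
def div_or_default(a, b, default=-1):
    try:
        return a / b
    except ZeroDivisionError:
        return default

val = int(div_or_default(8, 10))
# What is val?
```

Step-by-step execution trace:
1. `div_or_default(8, 10)` enters try: `return 8 / 10` → returns 0.8. No exception raised.
2. `except ZeroDivisionError` is skipped.
3. `int(0.8)` → 0 → val = 0.
Result: 0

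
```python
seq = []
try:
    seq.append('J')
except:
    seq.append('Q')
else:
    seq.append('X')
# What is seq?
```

Step-by-step execution trace:
1. try: `seq.append('J')` → seq = ['J']. No exception raised.
2. `except` is skipped.
3. `else` runs (try completed without exception): `seq.append('X')` → seq = ['J', 'X'].
Result: ['J', 'X']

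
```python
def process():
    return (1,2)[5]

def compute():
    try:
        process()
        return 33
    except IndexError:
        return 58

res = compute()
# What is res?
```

Step-by-step execution trace:
1. `compute()` calls `process()`.
2. `process()` evaluates `(1,2)[5]`, which raises IndexError; it propagates to the caller.
3. `return 33` is not reached.
4. `except IndexError` in compute matches → returns 58.
5. res = 58.
Result: 58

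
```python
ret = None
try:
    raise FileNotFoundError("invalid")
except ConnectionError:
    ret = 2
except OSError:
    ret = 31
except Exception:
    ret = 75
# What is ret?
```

Step-by-step execution trace:
1. `raise FileNotFoundError(...)` raises FileNotFoundError.
2. `except ConnectionError` does not match (FileNotFoundError is not a subclass of ConnectionError); skipped.
3. `except OSError` matches (FileNotFoundError is a subclass of OSError) → ret = 31.
4. `except Exception` is not reached.
Result: 31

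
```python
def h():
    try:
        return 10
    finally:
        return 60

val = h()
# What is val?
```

Step-by-step execution trace:
1. `h()` enters try: `return 10` sets pending return value 10.
2. Before returning, `finally: return 60` runs and overrides the pending return.
3. h() returns 60 → val = 60.
Result: 60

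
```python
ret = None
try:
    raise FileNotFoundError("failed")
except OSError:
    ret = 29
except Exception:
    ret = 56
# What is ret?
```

Step-by-step execution trace:
1. `raise FileNotFoundError(...)` raises FileNotFoundError.
2. `except OSError` matches (FileNotFoundError is a subclass of OSError) → ret = 29.
3. `except Exception` is not reached.
Result: 29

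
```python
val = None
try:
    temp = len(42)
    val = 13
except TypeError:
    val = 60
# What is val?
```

Step-by-step execution trace:
1. `temp = len(42)` raises TypeError.
2. `val = 13` is not reached.
3. `except TypeError` matches → val = 60.
Result: 60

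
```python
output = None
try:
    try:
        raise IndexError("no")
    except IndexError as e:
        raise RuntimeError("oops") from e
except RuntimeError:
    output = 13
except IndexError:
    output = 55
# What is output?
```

Step-by-step execution trace:
1. Inner try raises IndexError; inner `except IndexError as e` catches it.
2. `raise RuntimeError(...) from e` raises RuntimeError (IndexError is attached as __cause__, but only RuntimeError is active).
3. Outer `except RuntimeError` matches → output = 13.
4. `except IndexError` is not reached.
Result: 13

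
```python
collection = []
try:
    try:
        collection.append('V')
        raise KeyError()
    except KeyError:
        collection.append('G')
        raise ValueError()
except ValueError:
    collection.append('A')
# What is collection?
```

Step-by-step execution trace:
1. Inner try: `collection.append('V')` → collection = ['V'].
2. `raise KeyError()` raises KeyError.
3. Inner `except KeyError` matches → `collection.append('G')` → collection = ['V', 'G'].
4. `raise ValueError()` raises ValueError; propagates to outer try.
5. Outer `except ValueError` matches → `collection.append('A')` → collection = ['V', 'G', 'A'].
Result: ['V', 'G', 'A']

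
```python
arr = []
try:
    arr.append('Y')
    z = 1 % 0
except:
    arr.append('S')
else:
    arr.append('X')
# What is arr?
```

Step-by-step execution trace:
1. try: `arr.append('Y')` → arr = ['Y'].
2. `z = 1 % 0` raises ZeroDivisionError.
3. bare `except` matches → `arr.append('S')` → arr = ['Y', 'S'].
4. `else` is skipped (an exception was raised).
Result: ['Y', 'S']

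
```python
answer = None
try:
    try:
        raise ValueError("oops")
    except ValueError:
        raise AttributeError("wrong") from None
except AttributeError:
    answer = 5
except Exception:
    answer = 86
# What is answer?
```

Step-by-step execution trace:
1. Inner try raises ValueError; inner `except ValueError` catches it.
2. `raise AttributeError(...) from None` raises AttributeError (from None suppresses __context__, but the active exception is still AttributeError).
3. Outer `except AttributeError` matches → answer = 5.
4. `except Exception` is not reached.
Result: 5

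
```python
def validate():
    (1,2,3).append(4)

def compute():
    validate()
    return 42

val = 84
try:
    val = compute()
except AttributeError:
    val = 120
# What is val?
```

Step-by-step execution trace:
1. val starts at 84.
2. try: `compute()` calls `validate()`.
3. `validate()` evaluates `(1,2,3).append(4)`, which raises AttributeError; it propagates through compute (uncaught).
4. `return 42` in compute is not reached; the assignment to val does not complete.
5. `except AttributeError` matches → val = 120.
Result: 120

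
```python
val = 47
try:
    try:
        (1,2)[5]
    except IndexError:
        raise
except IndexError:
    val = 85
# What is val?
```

Step-by-step execution trace:
1. Inner try: `(1,2)[5]` raises IndexError.
2. Inner `except IndexError` matches; bare `raise` re-raises the same IndexError.
3. Outer `except IndexError` matches → val = 85.
Result: 85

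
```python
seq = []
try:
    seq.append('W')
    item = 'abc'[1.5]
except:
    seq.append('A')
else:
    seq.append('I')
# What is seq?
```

Step-by-step execution trace:
1. try: `seq.append('W')` → seq = ['W'].
2. `item = 'abc'[1.5]` raises TypeError.
3. bare `except` matches → `seq.append('A')` → seq = ['W', 'A'].
4. `else` is skipped (an exception was raised).
Result: ['W', 'A']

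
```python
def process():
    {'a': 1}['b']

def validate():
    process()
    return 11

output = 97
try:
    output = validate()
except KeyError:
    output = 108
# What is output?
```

Step-by-step execution trace:
1. output starts at 97.
2. try: `validate()` calls `process()`.
3. `process()` evaluates `{'a': 1}['b']`, which raises KeyError; it propagates through validate (uncaught).
4. `return 11` in validate is not reached; the assignment to output does not complete.
5. `except KeyError` matches → output = 108.
Result: 108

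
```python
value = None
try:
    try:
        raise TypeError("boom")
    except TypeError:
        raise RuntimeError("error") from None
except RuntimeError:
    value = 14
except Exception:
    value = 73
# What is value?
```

Step-by-step execution trace:
1. Inner try raises TypeError; inner `except TypeError` catches it.
2. `raise RuntimeError(...) from None` raises RuntimeError (from None suppresses __context__, but the active exception is still RuntimeError).
3. Outer `except RuntimeError` matches → value = 14.
4. `except Exception` is not reached.
Result: 14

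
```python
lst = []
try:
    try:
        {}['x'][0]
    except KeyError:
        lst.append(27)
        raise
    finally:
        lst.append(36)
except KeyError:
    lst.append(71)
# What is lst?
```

Step-by-step execution trace:
1. Inner try: `{}['x'][0]` raises KeyError.
2. Inner `except KeyError` matches → `lst.append(27)` → lst = [27].
3. bare `raise` re-raises KeyError.
4. Inner `finally` runs during unwinding: `lst.append(36)` → lst = [27, 36].
5. Outer `except KeyError` matches → `lst.append(71)` → lst = [27, 36, 71].
Result: [27, 36, 71]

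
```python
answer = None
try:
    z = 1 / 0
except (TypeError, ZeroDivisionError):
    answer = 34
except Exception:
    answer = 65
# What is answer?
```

Step-by-step execution trace:
1. `z = 1 / 0` raises ZeroDivisionError.
2. `except (TypeError, ZeroDivisionError)` matches (ZeroDivisionError is in the tuple) → answer = 34.
3. `except Exception` is not reached.
Result: 34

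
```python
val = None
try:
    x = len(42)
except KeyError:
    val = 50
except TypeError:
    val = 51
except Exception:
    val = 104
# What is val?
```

Step-by-step execution trace:
1. `x = len(42)` raises TypeError.
2. `except KeyError` does not match TypeError; skipped.
3. `except TypeError` matches → val = 51.
4. Remaining except clauses are skipped.
Result: 51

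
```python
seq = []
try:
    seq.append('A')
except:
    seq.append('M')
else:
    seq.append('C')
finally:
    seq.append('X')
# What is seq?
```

Step-by-step execution trace:
1. try: `seq.append('A')` → seq = ['A']. No exception raised.
2. `except` is skipped.
3. `else` runs: `seq.append('C')` → seq = ['A', 'C'].
4. `finally` always runs: `seq.append('X')` → seq = ['A', 'C', 'X'].
Result: ['A', 'C', 'X']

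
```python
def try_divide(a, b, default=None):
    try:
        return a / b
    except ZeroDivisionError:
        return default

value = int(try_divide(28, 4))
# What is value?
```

Step-by-step execution trace:
1. `try_divide(28, 4)` enters try: `return 28 / 4` → returns 7.0. No exception raised.
2. `except ZeroDivisionError` is skipped.
3. `int(7.0)` → 7 → value = 7.
Result: 7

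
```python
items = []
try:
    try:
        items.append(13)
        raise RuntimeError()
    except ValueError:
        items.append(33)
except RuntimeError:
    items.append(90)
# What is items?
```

Step-by-step execution trace:
1. Inner try: `items.append(13)` → items = [13].
2. `raise RuntimeError()` raises RuntimeError.
3. Inner `except ValueError` does not match RuntimeError; exception propagates to outer try.
4. Outer `except RuntimeError` matches → `items.append(90)` → items = [13, 90].
Result: [13, 90]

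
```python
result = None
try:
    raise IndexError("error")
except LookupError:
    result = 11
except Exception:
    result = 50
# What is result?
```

Step-by-step execution trace:
1. `raise IndexError(...)` raises IndexError.
2. `except LookupError` matches (IndexError is a subclass of LookupError) → result = 11.
3. `except Exception` is not reached.
Result: 11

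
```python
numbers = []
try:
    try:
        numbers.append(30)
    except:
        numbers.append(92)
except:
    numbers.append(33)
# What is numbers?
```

Step-by-step execution trace:
1. Inner try: `numbers.append(30)` → numbers = [30]. No exception raised.
2. Inner `except` is skipped.
3. Inner try completes normally; outer `except` is skipped.
Result: [30]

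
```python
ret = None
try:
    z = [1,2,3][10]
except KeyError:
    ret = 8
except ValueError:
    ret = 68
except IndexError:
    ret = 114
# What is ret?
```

Step-by-step execution trace:
1. `z = [1,2,3][10]` raises IndexError.
2. `except KeyError` does not match IndexError; skipped.
3. `except ValueError` does not match IndexError; skipped.
4. `except IndexError` matches → ret = 114.
Result: 114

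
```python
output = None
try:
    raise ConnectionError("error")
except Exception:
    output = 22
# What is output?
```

Step-by-step execution trace:
1. `raise ConnectionError(...)` raises ConnectionError.
2. `except Exception` matches (ConnectionError is a subclass of Exception) → output = 22.
Result: 22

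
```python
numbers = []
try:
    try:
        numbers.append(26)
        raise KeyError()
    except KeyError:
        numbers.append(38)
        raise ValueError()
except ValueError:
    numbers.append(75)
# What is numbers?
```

Step-by-step execution trace:
1. Inner try: `numbers.append(26)` → numbers = [26].
2. `raise KeyError()` raises KeyError.
3. Inner `except KeyError` matches → `numbers.append(38)` → numbers = [26, 38].
4. `raise ValueError()` raises ValueError; propagates to outer try.
5. Outer `except ValueError` matches → `numbers.append(75)` → numbers = [26, 38, 75].
Result: [26, 38, 75]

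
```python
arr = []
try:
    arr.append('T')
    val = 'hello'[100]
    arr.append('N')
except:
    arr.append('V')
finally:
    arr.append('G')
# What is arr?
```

Step-by-step execution trace:
1. try: `arr.append('T')` → arr = ['T'].
2. `val = 'hello'[100]` raises IndexError; `arr.append('N')` is not reached.
3. bare `except` matches → `arr.append('V')` → arr = ['T', 'V'].
4. finally always runs: `arr.append('G')` → arr = ['T', 'V', 'G'].
Result: ['T', 'V', 'G']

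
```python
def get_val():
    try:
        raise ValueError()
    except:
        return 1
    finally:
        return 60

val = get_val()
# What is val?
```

Step-by-step execution trace:
1. `get_val()` enters try: `raise ValueError()` raises ValueError.
2. bare `except` matches → `return 1` sets pending return value 1.
3. Before returning, `finally: return 60` runs and overrides the pending return.
4. get_val() returns 60 → val = 60.
Result: 60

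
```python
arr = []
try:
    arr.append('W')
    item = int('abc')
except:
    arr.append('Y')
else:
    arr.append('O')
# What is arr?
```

Step-by-step execution trace:
1. try: `arr.append('W')` → arr = ['W'].
2. `item = int('abc')` raises ValueError.
3. bare `except` matches → `arr.append('Y')` → arr = ['W', 'Y'].
4. `else` is skipped (an exception was raised).
Result: ['W', 'Y']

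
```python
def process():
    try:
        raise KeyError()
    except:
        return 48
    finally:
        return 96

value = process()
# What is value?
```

Step-by-step execution trace:
1. `process()` enters try: `raise KeyError()` raises KeyError.
2. bare `except` matches → `return 48` sets pending return value 48.
3. Before returning, `finally: return 96` runs and overrides the pending return.
4. process() returns 96 → value = 96.
Result: 96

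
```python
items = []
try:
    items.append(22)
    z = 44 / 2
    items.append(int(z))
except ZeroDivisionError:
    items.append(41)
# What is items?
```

Step-by-step execution trace:
1. try: `items.append(22)` → items = [22].
2. `z = 44 / 2` → z = 22.0. No exception raised.
3. `items.append(int(z))` → items = [22, 22].
4. `except ZeroDivisionError` is skipped (no exception was raised).
Result: [22, 22]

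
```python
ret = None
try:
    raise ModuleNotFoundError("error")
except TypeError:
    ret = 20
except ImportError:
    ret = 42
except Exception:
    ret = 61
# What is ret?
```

Step-by-step execution trace:
1. `raise ModuleNotFoundError(...)` raises ModuleNotFoundError.
2. `except TypeError` does not match (ModuleNotFoundError is not a subclass of TypeError); skipped.
3. `except ImportError` matches (ModuleNotFoundError is a subclass of ImportError) → ret = 42.
4. `except Exception` is not reached.
Result: 42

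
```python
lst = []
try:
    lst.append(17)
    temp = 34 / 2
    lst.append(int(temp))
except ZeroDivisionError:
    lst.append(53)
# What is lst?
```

Step-by-step execution trace:
1. try: `lst.append(17)` → lst = [17].
2. `temp = 34 / 2` → temp = 17.0. No exception raised.
3. `lst.append(int(temp))` → lst = [17, 17].
4. `except ZeroDivisionError` is skipped (no exception was raised).
Result: [17, 17]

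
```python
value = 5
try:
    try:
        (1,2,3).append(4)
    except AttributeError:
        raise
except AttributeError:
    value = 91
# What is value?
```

Step-by-step execution trace:
1. Inner try: `(1,2,3).append(4)` raises AttributeError.
2. Inner `except AttributeError` matches; bare `raise` re-raises the same AttributeError.
3. Outer `except AttributeError` matches → value = 91.
Result: 91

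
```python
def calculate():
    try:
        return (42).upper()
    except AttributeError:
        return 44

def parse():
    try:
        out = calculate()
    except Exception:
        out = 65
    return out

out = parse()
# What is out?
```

Step-by-step execution trace:
1. `parse()` calls `calculate()`.
2. In calculate: `(42).upper()` raises AttributeError; `except AttributeError` catches it → returns 44.
3. In parse: `out = calculate()` → out = 44. No exception reaches parse.
4. `except Exception` is skipped; parse returns 44.
5. out = 44.
Result: 44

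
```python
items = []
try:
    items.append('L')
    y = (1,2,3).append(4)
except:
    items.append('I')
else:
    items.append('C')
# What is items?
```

Step-by-step execution trace:
1. try: `items.append('L')` → items = ['L'].
2. `y = (1,2,3).append(4)` raises AttributeError.
3. bare `except` matches → `items.append('I')` → items = ['L', 'I'].
4. `else` is skipped (an exception was raised).
Result: ['L', 'I']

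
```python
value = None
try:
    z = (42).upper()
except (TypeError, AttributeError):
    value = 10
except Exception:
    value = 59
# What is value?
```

Step-by-step execution trace:
1. `z = (42).upper()` raises AttributeError.
2. `except (TypeError, AttributeError)` matches (AttributeError is in the tuple) → value = 10.
3. `except Exception` is not reached.
Result: 10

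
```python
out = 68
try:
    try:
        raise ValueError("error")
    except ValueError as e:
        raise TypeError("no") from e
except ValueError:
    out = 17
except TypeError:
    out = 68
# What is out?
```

Step-by-step execution trace:
1. Inner try raises ValueError; inner `except ValueError as e` catches it.
2. `raise TypeError(...) from e` raises TypeError (ValueError is attached as __cause__, but only TypeError is active).
3. Outer `except ValueError` does not match TypeError; skipped.
4. Outer `except TypeError` matches → out = 68.
Result: 68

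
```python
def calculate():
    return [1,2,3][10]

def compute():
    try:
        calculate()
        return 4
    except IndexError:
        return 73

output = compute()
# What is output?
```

Step-by-step execution trace:
1. `compute()` calls `calculate()`.
2. `calculate()` evaluates `[1,2,3][10]`, which raises IndexError; it propagates to the caller.
3. `return 4` is not reached.
4. `except IndexError` in compute matches → returns 73.
5. output = 73.
Result: 73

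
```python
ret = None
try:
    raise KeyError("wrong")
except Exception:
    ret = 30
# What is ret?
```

Step-by-step execution trace:
1. `raise KeyError(...)` raises KeyError.
2. `except Exception` matches (KeyError is a subclass of Exception) → ret = 30.
Result: 30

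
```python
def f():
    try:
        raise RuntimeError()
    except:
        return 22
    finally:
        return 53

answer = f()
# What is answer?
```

Step-by-step execution trace:
1. `f()` enters try: `raise RuntimeError()` raises RuntimeError.
2. bare `except` matches → `return 22` sets pending return value 22.
3. Before returning, `finally: return 53` runs and overrides the pending return.
4. f() returns 53 → answer = 53.
Result: 53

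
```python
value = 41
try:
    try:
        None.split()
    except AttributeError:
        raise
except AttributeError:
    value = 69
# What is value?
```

Step-by-step execution trace:
1. Inner try: `None.split()` raises AttributeError.
2. Inner `except AttributeError` matches; bare `raise` re-raises the same AttributeError.
3. Outer `except AttributeError` matches → value = 69.
Result: 69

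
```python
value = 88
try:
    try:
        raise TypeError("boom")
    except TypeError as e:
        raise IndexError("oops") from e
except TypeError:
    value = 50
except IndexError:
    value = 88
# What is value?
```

Step-by-step execution trace:
1. Inner try raises TypeError; inner `except TypeError as e` catches it.
2. `raise IndexError(...) from e` raises IndexError (TypeError is attached as __cause__, but only IndexError is active).
3. Outer `except TypeError` does not match IndexError; skipped.
4. Outer `except IndexError` matches → value = 88.
Result: 88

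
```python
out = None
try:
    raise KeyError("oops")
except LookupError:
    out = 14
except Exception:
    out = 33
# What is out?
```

Step-by-step execution trace:
1. `raise KeyError(...)` raises KeyError.
2. `except LookupError` matches (KeyError is a subclass of LookupError) → out = 14.
3. `except Exception` is not reached.
Result: 14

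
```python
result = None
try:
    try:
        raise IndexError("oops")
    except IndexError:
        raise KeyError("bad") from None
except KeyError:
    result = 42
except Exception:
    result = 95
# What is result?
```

Step-by-step execution trace:
1. Inner try raises IndexError; inner `except IndexError` catches it.
2. `raise KeyError(...) from None` raises KeyError (from None suppresses __context__, but the active exception is still KeyError).
3. Outer `except KeyError` matches → result = 42.
4. `except Exception` is not reached.
Result: 42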